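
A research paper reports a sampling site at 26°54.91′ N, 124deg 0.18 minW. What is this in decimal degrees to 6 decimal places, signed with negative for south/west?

26.915167, -124.003000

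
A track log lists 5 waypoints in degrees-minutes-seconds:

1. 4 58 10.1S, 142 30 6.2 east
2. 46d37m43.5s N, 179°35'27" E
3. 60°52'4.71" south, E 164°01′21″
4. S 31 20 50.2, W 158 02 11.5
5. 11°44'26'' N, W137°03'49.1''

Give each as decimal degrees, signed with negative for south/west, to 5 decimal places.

1. -4.96947, 142.50172
2. 46.62875, 179.59083
3. -60.86798, 164.02250
4. -31.34728, -158.03653
5. 11.74056, -137.06364

Point 1:
  Lat: 4 + 58/60 + 10.1/3600 = 4.969472
  S ⇒ negate
  Longitude: 142 + 30/60 + 6.2/3600 = 142.501722
  E ⇒ keep positive
Point 2:
  Latitude: 37′ + 43.5″ = 37.72500′; 46 + 37.72500/60 = 46.628750
  N → positive
  λ: 179° + 35/60 + 27/3600 = 179 + 0.583333 + 0.007500 = 179.590833
  E → positive
Point 3:
  φ: 60 + 52/60 + 4.71/3600 = 60.867975
  hemisphere S, so the sign is −
  λ: 164 + 1/60 + 21/3600 = 164.022500
  E → positive
Point 4:
  Lat: 31° + 20/60 + 50.2/3600 = 31 + 0.333333 + 0.013944 = 31.347278
  S → negative
  Longitude: 2′ + 11.5″ = 2.19167′; 158 + 2.19167/60 = 158.036528
  W ⇒ negate
Point 5:
  φ: 11° + 44/60 + 26/3600 = 11 + 0.733333 + 0.007222 = 11.740556
  N ⇒ keep positive
  λ: 137° + 3/60 + 49.1/3600 = 137 + 0.050000 + 0.013639 = 137.063639
  hemisphere W, so the sign is −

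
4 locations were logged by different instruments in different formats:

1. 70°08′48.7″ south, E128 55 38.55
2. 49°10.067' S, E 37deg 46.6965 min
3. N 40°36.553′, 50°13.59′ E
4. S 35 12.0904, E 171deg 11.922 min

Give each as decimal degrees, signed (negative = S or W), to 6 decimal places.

1. -70.146861, 128.927375
2. -49.167783, 37.778275
3. 40.609217, 50.226500
4. -35.201507, 171.198700

Point 1:
  Lat: 70° + 8/60 + 48.7/3600 = 70 + 0.133333 + 0.013528 = 70.1468611
  hemisphere S, so the sign is −
  Lon: 55′ + 38.55″ = 55.64250′; 128 + 55.64250/60 = 128.9273750
  E ⇒ keep positive
Point 2:
  Latitude: 10.067′ = 0.167783°; total 49.1677833
  hemisphere S, so the sign is −
  Lon: 37 + 46.6965/60 = 37.7782750
  E ⇒ keep positive
Point 3:
  Lat: 36.553′ = 0.609217°; total 40.6092167
  N → positive
  λ: 50 + 13.59/60 = 50.2265000
  E → positive
Point 4:
  Latitude: 35 + 12.0904/60 = 35.2015067
  hemisphere S, so the sign is −
  λ: 11.922′ = 0.198700°; total 171.1987000
  E ⇒ keep positive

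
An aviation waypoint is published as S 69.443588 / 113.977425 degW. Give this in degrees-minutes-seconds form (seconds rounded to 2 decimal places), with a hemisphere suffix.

Lat: 0.443588 × 60 = 26.61528′ → 26′, remainder × 60 = 36.9168″
λ: 0.977425 × 60 = 58.64550′ → 58′, remainder × 60 = 38.7300″

69°26′36.92″ S, 113°58′38.73″ W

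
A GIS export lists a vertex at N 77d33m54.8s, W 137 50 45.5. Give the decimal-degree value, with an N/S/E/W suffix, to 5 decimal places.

Latitude: 77° + 33/60 + 54.8/3600 = 77 + 0.550000 + 0.015222 = 77.565222
Lon: 137 + 50/60 + 45.5/3600 = 137.845972

77.56522° N, 137.84597° W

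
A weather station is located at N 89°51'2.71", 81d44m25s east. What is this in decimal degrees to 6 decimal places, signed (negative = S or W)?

89.850753, 81.740278

Latitude: 89° + 51/60 + 2.71/3600 = 89 + 0.850000 + 0.000753 = 89.8507528
N ⇒ keep positive
Lon: 44′ + 25″ = 44.41667′; 81 + 44.41667/60 = 81.7402778
E → positive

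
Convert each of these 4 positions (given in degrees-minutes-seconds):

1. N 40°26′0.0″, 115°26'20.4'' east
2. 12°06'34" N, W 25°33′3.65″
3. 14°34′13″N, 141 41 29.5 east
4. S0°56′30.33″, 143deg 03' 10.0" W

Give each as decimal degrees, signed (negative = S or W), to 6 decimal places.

Point 1:
  Lat: 26′ + 0″ = 26.00000′; 40 + 26.00000/60 = 40.4333333
  N → positive
  Lon: 115 + 26/60 + 20.4/3600 = 115.4390000
  E → positive
Point 2:
  Lat: 12 + 6/60 + 34/3600 = 12.1094444
  N → positive
  λ: 25 + 33/60 + 3.65/3600 = 25.5510139
  hemisphere W, so the sign is −
Point 3:
  φ: 14° + 34/60 + 13/3600 = 14 + 0.566667 + 0.003611 = 14.5702778
  N ⇒ keep positive
  Lon: 41′ + 29.5″ = 41.49167′; 141 + 41.49167/60 = 141.6915278
  E ⇒ keep positive
Point 4:
  φ: 0° + 56/60 + 30.33/3600 = 0 + 0.933333 + 0.008425 = 0.9417583
  S → negative
  Longitude: 143° + 3/60 + 10/3600 = 143 + 0.050000 + 0.002778 = 143.0527778
  W ⇒ negate

1. 40.433333, 115.439000
2. 12.109444, -25.551014
3. 14.570278, 141.691528
4. -0.941758, -143.052778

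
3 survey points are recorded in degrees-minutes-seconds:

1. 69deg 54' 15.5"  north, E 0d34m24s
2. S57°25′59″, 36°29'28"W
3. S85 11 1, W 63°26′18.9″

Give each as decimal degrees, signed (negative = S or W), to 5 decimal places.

1. 69.90431, 0.57333
2. -57.43306, -36.49111
3. -85.18361, -63.43858

Point 1:
  Latitude: 69° + 54/60 + 15.5/3600 = 69 + 0.900000 + 0.004306 = 69.904306
  N ⇒ keep positive
  Lon: 0 + 34/60 + 24/3600 = 0.573333
  E ⇒ keep positive
Point 2:
  Latitude: 57° + 25/60 + 59/3600 = 57 + 0.416667 + 0.016389 = 57.433056
  hemisphere S, so the sign is −
  Longitude: 29′ + 28″ = 29.46667′; 36 + 29.46667/60 = 36.491111
  W ⇒ negate
Point 3:
  Lat: 85 + 11/60 + 1/3600 = 85.183611
  S ⇒ negate
  Lon: 63° + 26/60 + 18.9/3600 = 63 + 0.433333 + 0.005250 = 63.438583
  W → negative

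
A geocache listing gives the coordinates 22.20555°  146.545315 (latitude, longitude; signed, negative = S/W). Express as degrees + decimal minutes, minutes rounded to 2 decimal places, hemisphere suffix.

Latitude: 22° + 0.205550 × 60 = 22° 12.3330′
Lon: minutes = (146.545315 − 146) × 60 = 32.7189

22° 12.33′ N, 146° 32.72′ E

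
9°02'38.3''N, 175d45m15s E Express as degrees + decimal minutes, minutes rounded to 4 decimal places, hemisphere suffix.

Lat: seconds/60 = 0.63833; minutes = 2 + 0.63833 = 2.638333
Lon: seconds/60 = 0.25000; minutes = 45 + 0.25000 = 45.250000

9° 2.6383′ N, 175° 45.2500′ E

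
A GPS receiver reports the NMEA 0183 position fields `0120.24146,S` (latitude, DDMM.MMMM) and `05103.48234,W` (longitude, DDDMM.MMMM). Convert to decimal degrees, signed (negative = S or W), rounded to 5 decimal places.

-1.33736, -51.05804

Lat: degrees = first 2 digits = 1, minutes = 20.24146; 1 + 20.24146/60 = 1.337358
hemisphere S, so the sign is −
λ: degrees = first 3 digits = 51, minutes = 3.48234; 51 + 3.48234/60 = 51.058039
hemisphere W, so the sign is −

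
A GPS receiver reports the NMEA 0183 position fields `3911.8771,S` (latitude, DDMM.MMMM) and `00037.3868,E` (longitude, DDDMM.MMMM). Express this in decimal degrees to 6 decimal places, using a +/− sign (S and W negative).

-39.197952, 0.623113

Lat: degrees = first 2 digits = 39, minutes = 11.8771; 39 + 11.8771/60 = 39.1979517
hemisphere S, so the sign is −
Longitude: degrees = first 3 digits = 0, minutes = 37.3868; 0 + 37.3868/60 = 0.6231133
E → positive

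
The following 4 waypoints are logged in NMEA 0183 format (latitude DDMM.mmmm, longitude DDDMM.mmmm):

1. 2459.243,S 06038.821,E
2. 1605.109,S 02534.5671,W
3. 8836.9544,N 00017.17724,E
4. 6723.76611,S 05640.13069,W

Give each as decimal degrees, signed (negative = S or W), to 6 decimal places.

1. -24.987383, 60.647017
2. -16.085150, -25.576118
3. 88.615907, 0.286287
4. -67.396102, -56.668845

Point 1:
  Latitude: split at 2 digits → 24° and 59.243′; 24 + 59.243/60 = 24.9873833
  S ⇒ negate
  Longitude: split at 3 digits → 060° and 38.821′; 60 + 38.821/60 = 60.6470167
  E ⇒ keep positive
Point 2:
  φ: split at 2 digits → 16° and 5.109′; 16 + 5.109/60 = 16.0851500
  hemisphere S, so the sign is −
  Lon: split at 3 digits → 025° and 34.5671′; 25 + 34.5671/60 = 25.5761183
  W ⇒ negate
Point 3:
  φ: split at 2 digits → 88° and 36.9544′; 88 + 36.9544/60 = 88.6159067
  N ⇒ keep positive
  Lon: degrees = first 3 digits = 0, minutes = 17.17724; 0 + 17.17724/60 = 0.2862873
  E → positive
Point 4:
  Latitude: split at 2 digits → 67° and 23.76611′; 67 + 23.76611/60 = 67.3961018
  S → negative
  λ: degrees = first 3 digits = 56, minutes = 40.13069; 56 + 40.13069/60 = 56.6688448
  hemisphere W, so the sign is −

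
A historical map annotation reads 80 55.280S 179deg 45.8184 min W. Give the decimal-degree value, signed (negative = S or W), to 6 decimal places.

-80.921333, -179.763640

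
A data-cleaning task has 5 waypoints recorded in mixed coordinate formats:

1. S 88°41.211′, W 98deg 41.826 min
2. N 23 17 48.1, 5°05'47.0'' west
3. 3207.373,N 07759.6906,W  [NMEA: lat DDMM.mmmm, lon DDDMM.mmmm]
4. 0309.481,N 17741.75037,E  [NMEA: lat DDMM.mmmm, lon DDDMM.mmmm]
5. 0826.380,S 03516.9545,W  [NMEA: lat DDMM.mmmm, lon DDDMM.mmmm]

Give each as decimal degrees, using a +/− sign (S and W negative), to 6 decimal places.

1. -88.686850, -98.697100
2. 23.296694, -5.096389
3. 32.122883, -77.994843
4. 3.158017, 177.695840
5. -8.439667, -35.282575

Point 1:
  Latitude: 41.211′ = 0.686850°; total 88.6868500
  hemisphere S, so the sign is −
  λ: 98 + 41.826/60 = 98.6971000
  W ⇒ negate
Point 2:
  φ: 23 + 17/60 + 48.1/3600 = 23.2966944
  N → positive
  Longitude: 5 + 5/60 + 47/3600 = 5.0963889
  W ⇒ negate
Point 3:
  Latitude: split at 2 digits → 32° and 7.373′; 32 + 7.373/60 = 32.1228833
  N ⇒ keep positive
  λ: split at 3 digits → 077° and 59.6906′; 77 + 59.6906/60 = 77.9948433
  hemisphere W, so the sign is −
Point 4:
  Latitude: degrees = first 2 digits = 3, minutes = 9.481; 3 + 9.481/60 = 3.1580167
  N ⇒ keep positive
  Longitude: split at 3 digits → 177° and 41.75037′; 177 + 41.75037/60 = 177.6958395
  E → positive
Point 5:
  Latitude: split at 2 digits → 08° and 26.38′; 8 + 26.38/60 = 8.4396667
  hemisphere S, so the sign is −
  Lon: degrees = first 3 digits = 35, minutes = 16.9545; 35 + 16.9545/60 = 35.2825750
  W ⇒ negate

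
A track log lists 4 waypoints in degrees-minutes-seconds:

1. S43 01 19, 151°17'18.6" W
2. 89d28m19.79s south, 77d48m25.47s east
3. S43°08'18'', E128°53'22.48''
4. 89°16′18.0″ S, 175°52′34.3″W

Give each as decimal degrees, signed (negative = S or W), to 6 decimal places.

1. -43.021944, -151.288500
2. -89.472164, 77.807075
3. -43.138333, 128.889578
4. -89.271667, -175.876194

Point 1:
  Lat: 43 + 1/60 + 19/3600 = 43.0219444
  S ⇒ negate
  Longitude: 151° + 17/60 + 18.6/3600 = 151 + 0.283333 + 0.005167 = 151.2885000
  W ⇒ negate
Point 2:
  Latitude: 28′ + 19.79″ = 28.32983′; 89 + 28.32983/60 = 89.4721639
  S → negative
  λ: 77 + 48/60 + 25.47/3600 = 77.8070750
  E ⇒ keep positive
Point 3:
  Lat: 43° + 8/60 + 18/3600 = 43 + 0.133333 + 0.005000 = 43.1383333
  hemisphere S, so the sign is −
  Longitude: 128° + 53/60 + 22.48/3600 = 128 + 0.883333 + 0.006244 = 128.8895778
  E → positive
Point 4:
  Latitude: 89° + 16/60 + 18/3600 = 89 + 0.266667 + 0.005000 = 89.2716667
  hemisphere S, so the sign is −
  Lon: 175 + 52/60 + 34.3/3600 = 175.8761944
  hemisphere W, so the sign is −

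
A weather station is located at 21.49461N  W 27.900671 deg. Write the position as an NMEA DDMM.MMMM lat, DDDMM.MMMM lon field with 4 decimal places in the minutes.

Lat: minutes = (21.494610 − 21) × 60 = 29.676600
Lon: 27° + 0.900671 × 60 = 27° 54.040260′

2129.6766,N / 02754.0403,W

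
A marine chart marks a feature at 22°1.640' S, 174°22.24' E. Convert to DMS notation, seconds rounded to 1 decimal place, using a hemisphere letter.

22°01′38.4″ S, 174°22′14.4″ E

Lat: fractional minutes 0.64000 × 60 = 38.400″
Longitude: 22.24000′ → 22′ and 0.24000 × 60 = 14.400″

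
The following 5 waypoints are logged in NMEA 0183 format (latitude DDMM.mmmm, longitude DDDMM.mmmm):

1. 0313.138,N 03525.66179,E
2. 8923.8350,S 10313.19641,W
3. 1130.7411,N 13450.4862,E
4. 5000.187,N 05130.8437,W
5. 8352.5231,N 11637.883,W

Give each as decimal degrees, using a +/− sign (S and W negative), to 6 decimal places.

1. 3.218967, 35.427697
2. -89.397250, -103.219940
3. 11.512352, 134.841437
4. 50.003117, -51.514062
5. 83.875385, -116.631383

Point 1:
  φ: degrees = first 2 digits = 3, minutes = 13.138; 3 + 13.138/60 = 3.2189667
  N ⇒ keep positive
  λ: split at 3 digits → 035° and 25.66179′; 35 + 25.66179/60 = 35.4276965
  E ⇒ keep positive
Point 2:
  Latitude: split at 2 digits → 89° and 23.835′; 89 + 23.835/60 = 89.3972500
  S → negative
  Longitude: split at 3 digits → 103° and 13.19641′; 103 + 13.19641/60 = 103.2199402
  hemisphere W, so the sign is −
Point 3:
  Lat: degrees = first 2 digits = 11, minutes = 30.7411; 11 + 30.7411/60 = 11.5123517
  N ⇒ keep positive
  Longitude: degrees = first 3 digits = 134, minutes = 50.4862; 134 + 50.4862/60 = 134.8414367
  E → positive
Point 4:
  Lat: degrees = first 2 digits = 50, minutes = 0.187; 50 + 0.187/60 = 50.0031167
  N → positive
  λ: split at 3 digits → 051° and 30.8437′; 51 + 30.8437/60 = 51.5140617
  hemisphere W, so the sign is −
Point 5:
  Latitude: split at 2 digits → 83° and 52.5231′; 83 + 52.5231/60 = 83.8753850
  N → positive
  Longitude: split at 3 digits → 116° and 37.883′; 116 + 37.883/60 = 116.6313833
  W → negative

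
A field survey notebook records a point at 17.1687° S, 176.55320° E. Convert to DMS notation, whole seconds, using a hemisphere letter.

Lat: 0.168700 × 60 = 10.12200′ → 10′, remainder × 60 = 7.32″
λ: 0.553200° → 33.19200′; 0.19200 × 60 = 11.52″

17°10′7″ S, 176°33′12″ E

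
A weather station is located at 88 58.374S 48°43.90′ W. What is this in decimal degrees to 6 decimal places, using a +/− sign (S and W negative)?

φ: 58.374′ = 0.972900°; total 88.9729000
S ⇒ negate
Lon: 48 + 43.9/60 = 48.7316667
W → negative

-88.972900, -48.731667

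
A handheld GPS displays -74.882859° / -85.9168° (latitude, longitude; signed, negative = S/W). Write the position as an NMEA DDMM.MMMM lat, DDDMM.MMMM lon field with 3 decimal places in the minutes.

7452.972,S / 08555.008,W

Latitude is negative → S; |value| = 74.882859
Latitude: minutes = (74.882859 − 74) × 60 = 52.97154
Longitude is negative → W; |value| = 85.916800
Longitude: fractional part 0.916800 → 55.00800 minutes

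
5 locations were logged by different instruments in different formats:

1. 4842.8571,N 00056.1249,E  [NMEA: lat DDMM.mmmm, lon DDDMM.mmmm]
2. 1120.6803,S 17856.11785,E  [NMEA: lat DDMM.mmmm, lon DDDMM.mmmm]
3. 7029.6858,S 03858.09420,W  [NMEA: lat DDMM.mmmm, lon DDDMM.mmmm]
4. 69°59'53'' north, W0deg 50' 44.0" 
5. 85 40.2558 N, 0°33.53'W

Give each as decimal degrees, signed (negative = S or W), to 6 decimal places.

1. 48.714285, 0.935415
2. -11.344672, 178.935298
3. -70.494763, -38.968237
4. 69.998056, -0.845556
5. 85.670930, -0.558833

Point 1:
  Lat: split at 2 digits → 48° and 42.8571′; 48 + 42.8571/60 = 48.7142850
  N ⇒ keep positive
  Lon: degrees = first 3 digits = 0, minutes = 56.1249; 0 + 56.1249/60 = 0.9354150
  E ⇒ keep positive
Point 2:
  Latitude: split at 2 digits → 11° and 20.6803′; 11 + 20.6803/60 = 11.3446717
  hemisphere S, so the sign is −
  λ: degrees = first 3 digits = 178, minutes = 56.11785; 178 + 56.11785/60 = 178.9352975
  E ⇒ keep positive
Point 3:
  Latitude: split at 2 digits → 70° and 29.6858′; 70 + 29.6858/60 = 70.4947633
  S → negative
  Longitude: split at 3 digits → 038° and 58.0942′; 38 + 58.0942/60 = 38.9682367
  W ⇒ negate
Point 4:
  Latitude: 69 + 59/60 + 53/3600 = 69.9980556
  N ⇒ keep positive
  λ: 0° + 50/60 + 44/3600 = 0 + 0.833333 + 0.012222 = 0.8455556
  W ⇒ negate
Point 5:
  Lat: 40.2558′ = 0.670930°; total 85.6709300
  N ⇒ keep positive
  λ: 33.53′ = 0.558833°; total 0.5588333
  W ⇒ negate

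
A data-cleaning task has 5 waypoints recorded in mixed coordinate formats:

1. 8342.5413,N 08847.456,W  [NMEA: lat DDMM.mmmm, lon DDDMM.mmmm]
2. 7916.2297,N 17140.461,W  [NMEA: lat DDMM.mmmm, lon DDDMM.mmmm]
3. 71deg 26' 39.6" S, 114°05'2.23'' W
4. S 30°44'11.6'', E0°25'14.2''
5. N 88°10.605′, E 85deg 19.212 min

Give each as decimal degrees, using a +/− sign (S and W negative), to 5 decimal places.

1. 83.70902, -88.79093
2. 79.27050, -171.67435
3. -71.44433, -114.08395
4. -30.73656, 0.42061
5. 88.17675, 85.32020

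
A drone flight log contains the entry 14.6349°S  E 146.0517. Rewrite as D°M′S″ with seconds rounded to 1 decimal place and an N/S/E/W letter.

14°38′5.6″ S, 146°03′6.1″ E

Lat: whole degrees 14; 38.09400′ → 38′ and 5.640″
Longitude: whole degrees 146; 3.10200′ → 3′ and 6.120″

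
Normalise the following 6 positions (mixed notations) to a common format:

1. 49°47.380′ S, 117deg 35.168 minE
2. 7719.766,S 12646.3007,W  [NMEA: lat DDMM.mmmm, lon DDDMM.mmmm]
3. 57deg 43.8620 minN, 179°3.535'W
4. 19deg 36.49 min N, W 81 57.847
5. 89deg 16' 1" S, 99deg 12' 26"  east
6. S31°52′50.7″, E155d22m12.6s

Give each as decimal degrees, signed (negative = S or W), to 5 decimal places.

1. -49.78967, 117.58613
2. -77.32943, -126.77168
3. 57.73103, -179.05892
4. 19.60817, -81.96412
5. -89.26694, 99.20722
6. -31.88075, 155.37017

Point 1:
  Lat: 47.38′ = 0.789667°; total 49.789667
  S → negative
  λ: 117 + 35.168/60 = 117.586133
  E ⇒ keep positive
Point 2:
  Lat: degrees = first 2 digits = 77, minutes = 19.766; 77 + 19.766/60 = 77.329433
  hemisphere S, so the sign is −
  Longitude: degrees = first 3 digits = 126, minutes = 46.3007; 126 + 46.3007/60 = 126.771678
  W ⇒ negate
Point 3:
  Latitude: 43.862′ = 0.731033°; total 57.731033
  N → positive
  Lon: 179 + 3.535/60 = 179.058917
  W → negative
Point 4:
  Latitude: 36.49′ = 0.608167°; total 19.608167
  N → positive
  Lon: 57.847′ = 0.964117°; total 81.964117
  W ⇒ negate
Point 5:
  φ: 16′ + 1″ = 16.01667′; 89 + 16.01667/60 = 89.266944
  hemisphere S, so the sign is −
  Lon: 12′ + 26″ = 12.43333′; 99 + 12.43333/60 = 99.207222
  E → positive
Point 6:
  φ: 52′ + 50.7″ = 52.84500′; 31 + 52.84500/60 = 31.880750
  hemisphere S, so the sign is −
  Lon: 155 + 22/60 + 12.6/3600 = 155.370167
  E ⇒ keep positive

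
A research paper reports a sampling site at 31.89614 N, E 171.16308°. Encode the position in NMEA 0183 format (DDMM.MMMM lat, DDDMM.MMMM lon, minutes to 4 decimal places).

Latitude: minutes = (31.896140 − 31) × 60 = 53.768400
Lon: minutes = (171.163080 − 171) × 60 = 9.784800

3153.7684,N / 17109.7848,E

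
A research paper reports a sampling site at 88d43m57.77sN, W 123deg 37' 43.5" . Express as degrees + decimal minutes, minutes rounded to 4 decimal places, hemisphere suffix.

Lat: seconds/60 = 0.96283; minutes = 43 + 0.96283 = 43.962833
λ: 37 + 43.5/60 = 37.725000′

88° 43.9628′ N, 123° 37.7250′ W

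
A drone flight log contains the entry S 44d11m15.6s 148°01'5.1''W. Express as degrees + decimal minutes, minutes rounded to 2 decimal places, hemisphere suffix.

44° 11.26′ S, 148° 1.09′ W

Latitude: 11 + 15.6/60 = 11.2600′
Lon: seconds/60 = 0.08500; minutes = 1 + 0.08500 = 1.0850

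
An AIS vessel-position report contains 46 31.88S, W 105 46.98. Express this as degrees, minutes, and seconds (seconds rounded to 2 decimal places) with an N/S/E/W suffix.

Lat: 31.88000′ → 31′ and 0.88000 × 60 = 52.8000″
λ: 46.98000′ → 46′ and 0.98000 × 60 = 58.8000″

46°31′52.80″ S, 105°46′58.80″ W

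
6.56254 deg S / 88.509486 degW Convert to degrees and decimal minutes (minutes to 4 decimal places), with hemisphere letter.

6° 33.7524′ S, 88° 30.5692′ W

Latitude: fractional part 0.562540 → 33.752400 minutes
λ: 88° + 0.509486 × 60 = 88° 30.569160′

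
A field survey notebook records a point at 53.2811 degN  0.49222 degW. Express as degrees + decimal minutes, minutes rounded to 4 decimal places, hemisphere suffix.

Latitude: minutes = (53.281100 − 53) × 60 = 16.866000
λ: fractional part 0.492220 → 29.533200 minutes

53° 16.8660′ N, 0° 29.5332′ W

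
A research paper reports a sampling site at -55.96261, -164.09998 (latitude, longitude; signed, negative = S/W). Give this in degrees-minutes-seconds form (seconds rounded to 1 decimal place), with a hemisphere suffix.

Latitude is negative → S; |value| = 55.962610
φ: 0.962610° → 57.75660′; 0.75660 × 60 = 45.396″
Longitude is negative → W; |value| = 164.099980
Lon: 0.099980° → 5.99880′; 0.99880 × 60 = 59.928″

55°57′45.4″ S, 164°05′59.9″ W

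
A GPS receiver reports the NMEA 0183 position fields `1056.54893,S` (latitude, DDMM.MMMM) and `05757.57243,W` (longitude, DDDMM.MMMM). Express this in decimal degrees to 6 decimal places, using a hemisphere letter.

10.942482° S, 57.959541° W

φ: degrees = first 2 digits = 10, minutes = 56.54893; 10 + 56.54893/60 = 10.9424822
Longitude: split at 3 digits → 057° and 57.57243′; 57 + 57.57243/60 = 57.9595405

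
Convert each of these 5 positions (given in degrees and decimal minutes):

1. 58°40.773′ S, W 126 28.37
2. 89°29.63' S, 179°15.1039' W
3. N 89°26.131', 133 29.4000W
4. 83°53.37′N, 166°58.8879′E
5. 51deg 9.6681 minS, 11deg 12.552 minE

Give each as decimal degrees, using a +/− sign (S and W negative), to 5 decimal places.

1. -58.67955, -126.47283
2. -89.49383, -179.25173
3. 89.43552, -133.49000
4. 83.88950, 166.98147
5. -51.16114, 11.20920

Point 1:
  φ: 58 + 40.773/60 = 58.679550
  S → negative
  Lon: 126 + 28.37/60 = 126.472833
  hemisphere W, so the sign is −
Point 2:
  Latitude: 89 + 29.63/60 = 89.493833
  S ⇒ negate
  Lon: 15.1039′ = 0.251732°; total 179.251732
  W → negative
Point 3:
  Latitude: 26.131′ = 0.435517°; total 89.435517
  N → positive
  Longitude: 29.4′ = 0.490000°; total 133.490000
  W ⇒ negate
Point 4:
  φ: 53.37′ = 0.889500°; total 83.889500
  N ⇒ keep positive
  Lon: 166 + 58.8879/60 = 166.981465
  E → positive
Point 5:
  Lat: 9.6681′ = 0.161135°; total 51.161135
  hemisphere S, so the sign is −
  λ: 12.552′ = 0.209200°; total 11.209200
  E → positive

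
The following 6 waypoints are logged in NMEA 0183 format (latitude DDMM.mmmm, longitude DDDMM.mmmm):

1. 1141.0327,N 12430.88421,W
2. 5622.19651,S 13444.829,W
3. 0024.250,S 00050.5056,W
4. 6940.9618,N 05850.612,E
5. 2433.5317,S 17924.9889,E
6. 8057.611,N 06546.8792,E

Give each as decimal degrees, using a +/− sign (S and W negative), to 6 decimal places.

Point 1:
  Lat: degrees = first 2 digits = 11, minutes = 41.0327; 11 + 41.0327/60 = 11.6838783
  N → positive
  Longitude: degrees = first 3 digits = 124, minutes = 30.88421; 124 + 30.88421/60 = 124.5147368
  W ⇒ negate
Point 2:
  Lat: degrees = first 2 digits = 56, minutes = 22.19651; 56 + 22.19651/60 = 56.3699418
  S ⇒ negate
  λ: degrees = first 3 digits = 134, minutes = 44.829; 134 + 44.829/60 = 134.7471500
  W → negative
Point 3:
  φ: degrees = first 2 digits = 0, minutes = 24.25; 0 + 24.25/60 = 0.4041667
  hemisphere S, so the sign is −
  Longitude: split at 3 digits → 000° and 50.5056′; 0 + 50.5056/60 = 0.8417600
  hemisphere W, so the sign is −
Point 4:
  Latitude: split at 2 digits → 69° and 40.9618′; 69 + 40.9618/60 = 69.6826967
  N → positive
  Longitude: split at 3 digits → 058° and 50.612′; 58 + 50.612/60 = 58.8435333
  E → positive
Point 5:
  Latitude: split at 2 digits → 24° and 33.5317′; 24 + 33.5317/60 = 24.5588617
  S ⇒ negate
  Longitude: split at 3 digits → 179° and 24.9889′; 179 + 24.9889/60 = 179.4164817
  E ⇒ keep positive
Point 6:
  φ: degrees = first 2 digits = 80, minutes = 57.611; 80 + 57.611/60 = 80.9601833
  N → positive
  Longitude: degrees = first 3 digits = 65, minutes = 46.8792; 65 + 46.8792/60 = 65.7813200
  E → positive

1. 11.683878, -124.514737
2. -56.369942, -134.747150
3. -0.404167, -0.841760
4. 69.682697, 58.843533
5. -24.558862, 179.416482
6. 80.960183, 65.781320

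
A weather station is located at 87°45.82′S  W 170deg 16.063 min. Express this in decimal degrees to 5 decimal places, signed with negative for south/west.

-87.76367, -170.26772

φ: 87 + 45.82/60 = 87.763667
hemisphere S, so the sign is −
Lon: 170 + 16.063/60 = 170.267717
hemisphere W, so the sign is −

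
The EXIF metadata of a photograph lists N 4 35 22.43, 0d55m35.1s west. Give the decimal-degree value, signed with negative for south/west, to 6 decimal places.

Lat: 4° + 35/60 + 22.43/3600 = 4 + 0.583333 + 0.006231 = 4.5895639
N → positive
Longitude: 0° + 55/60 + 35.1/3600 = 0 + 0.916667 + 0.009750 = 0.9264167
hemisphere W, so the sign is −

4.589564, -0.926417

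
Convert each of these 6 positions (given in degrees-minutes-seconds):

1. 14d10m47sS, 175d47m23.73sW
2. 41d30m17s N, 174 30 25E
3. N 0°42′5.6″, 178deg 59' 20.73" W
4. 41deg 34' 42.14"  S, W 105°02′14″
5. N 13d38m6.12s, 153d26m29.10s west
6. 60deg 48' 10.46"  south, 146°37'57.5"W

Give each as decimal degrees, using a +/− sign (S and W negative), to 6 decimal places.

Point 1:
  φ: 10′ + 47″ = 10.78333′; 14 + 10.78333/60 = 14.1797222
  hemisphere S, so the sign is −
  λ: 175 + 47/60 + 23.73/3600 = 175.7899250
  W → negative
Point 2:
  Latitude: 41 + 30/60 + 17/3600 = 41.5047222
  N ⇒ keep positive
  λ: 30′ + 25″ = 30.41667′; 174 + 30.41667/60 = 174.5069444
  E → positive
Point 3:
  Latitude: 0 + 42/60 + 5.6/3600 = 0.7015556
  N → positive
  Lon: 178 + 59/60 + 20.73/3600 = 178.9890917
  W ⇒ negate
Point 4:
  φ: 41° + 34/60 + 42.14/3600 = 41 + 0.566667 + 0.011706 = 41.5783722
  S → negative
  Longitude: 105 + 2/60 + 14/3600 = 105.0372222
  hemisphere W, so the sign is −
Point 5:
  Lat: 13 + 38/60 + 6.12/3600 = 13.6350333
  N → positive
  Lon: 26′ + 29.1″ = 26.48500′; 153 + 26.48500/60 = 153.4414167
  hemisphere W, so the sign is −
Point 6:
  Latitude: 60° + 48/60 + 10.46/3600 = 60 + 0.800000 + 0.002906 = 60.8029056
  S ⇒ negate
  λ: 37′ + 57.5″ = 37.95833′; 146 + 37.95833/60 = 146.6326389
  W ⇒ negate

1. -14.179722, -175.789925
2. 41.504722, 174.506944
3. 0.701556, -178.989092
4. -41.578372, -105.037222
5. 13.635033, -153.441417
6. -60.802906, -146.632639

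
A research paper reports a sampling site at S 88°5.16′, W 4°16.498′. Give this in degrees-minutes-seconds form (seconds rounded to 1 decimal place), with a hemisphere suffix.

φ: 5.16000′ → 5′ and 0.16000 × 60 = 9.600″
Lon: fractional minutes 0.49800 × 60 = 29.880″

88°05′9.6″ S, 4°16′29.9″ W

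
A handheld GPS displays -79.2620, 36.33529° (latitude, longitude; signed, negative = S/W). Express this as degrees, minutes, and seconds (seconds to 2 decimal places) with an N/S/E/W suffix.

Latitude is negative → S; |value| = 79.262000
φ: whole degrees 79; 15.72000′ → 15′ and 43.2000″
λ: whole degrees 36; 20.11740′ → 20′ and 7.0440″

79°15′43.20″ S, 36°20′7.04″ E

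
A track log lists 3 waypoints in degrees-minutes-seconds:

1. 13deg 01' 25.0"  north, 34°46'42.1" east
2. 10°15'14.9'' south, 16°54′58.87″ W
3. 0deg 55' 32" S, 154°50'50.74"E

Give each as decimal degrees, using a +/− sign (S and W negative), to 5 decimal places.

1. 13.02361, 34.77836
2. -10.25414, -16.91635
3. -0.92556, 154.84743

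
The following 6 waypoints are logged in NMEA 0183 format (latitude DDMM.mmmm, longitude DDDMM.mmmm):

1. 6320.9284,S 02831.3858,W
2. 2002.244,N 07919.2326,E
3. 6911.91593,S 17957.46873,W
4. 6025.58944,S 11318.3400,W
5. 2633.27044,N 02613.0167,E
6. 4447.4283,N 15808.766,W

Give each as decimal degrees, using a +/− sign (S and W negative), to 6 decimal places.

1. -63.348807, -28.523097
2. 20.037400, 79.320543
3. -69.198599, -179.957812
4. -60.426491, -113.305667
5. 26.554507, 26.216945
6. 44.790472, -158.146100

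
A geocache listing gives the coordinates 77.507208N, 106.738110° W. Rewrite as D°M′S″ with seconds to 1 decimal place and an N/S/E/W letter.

77°30′25.9″ N, 106°44′17.2″ W

Latitude: 0.507208° → 30.43248′; 0.43248 × 60 = 25.949″
Lon: 0.738110° → 44.28660′; 0.28660 × 60 = 17.196″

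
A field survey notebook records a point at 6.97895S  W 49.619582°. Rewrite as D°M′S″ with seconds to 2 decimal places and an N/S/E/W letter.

Latitude: whole degrees 6; 58.73700′ → 58′ and 44.2200″
Lon: whole degrees 49; 37.17492′ → 37′ and 10.4952″

6°58′44.22″ S, 49°37′10.50″ W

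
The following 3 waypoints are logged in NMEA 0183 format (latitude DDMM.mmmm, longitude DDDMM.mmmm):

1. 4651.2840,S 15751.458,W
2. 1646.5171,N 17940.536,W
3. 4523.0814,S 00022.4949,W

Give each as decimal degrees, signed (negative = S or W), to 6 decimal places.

1. -46.854733, -157.857633
2. 16.775285, -179.675600
3. -45.384690, -0.374915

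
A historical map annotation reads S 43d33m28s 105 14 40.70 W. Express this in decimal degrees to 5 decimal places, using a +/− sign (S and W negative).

-43.55778, -105.24464

Lat: 43° + 33/60 + 28/3600 = 43 + 0.550000 + 0.007778 = 43.557778
S → negative
Longitude: 14′ + 40.7″ = 14.67833′; 105 + 14.67833/60 = 105.244639
hemisphere W, so the sign is −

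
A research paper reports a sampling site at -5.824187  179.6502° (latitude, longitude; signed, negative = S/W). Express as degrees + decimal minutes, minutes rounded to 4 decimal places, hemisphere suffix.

5° 49.4512′ S, 179° 39.0120′ E

Latitude is negative → S; |value| = 5.824187
Latitude: fractional part 0.824187 → 49.451220 minutes
Longitude: fractional part 0.650200 → 39.012000 minutes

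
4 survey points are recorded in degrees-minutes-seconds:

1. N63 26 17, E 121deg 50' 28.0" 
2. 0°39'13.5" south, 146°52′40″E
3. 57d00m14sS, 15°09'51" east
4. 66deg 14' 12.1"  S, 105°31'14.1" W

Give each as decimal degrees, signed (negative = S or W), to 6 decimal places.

Point 1:
  Lat: 63 + 26/60 + 17/3600 = 63.4380556
  N ⇒ keep positive
  Longitude: 50′ + 28″ = 50.46667′; 121 + 50.46667/60 = 121.8411111
  E ⇒ keep positive
Point 2:
  Lat: 39′ + 13.5″ = 39.22500′; 0 + 39.22500/60 = 0.6537500
  S → negative
  Lon: 52′ + 40″ = 52.66667′; 146 + 52.66667/60 = 146.8777778
  E ⇒ keep positive
Point 3:
  Latitude: 0′ + 14″ = 0.23333′; 57 + 0.23333/60 = 57.0038889
  hemisphere S, so the sign is −
  Lon: 9′ + 51″ = 9.85000′; 15 + 9.85000/60 = 15.1641667
  E ⇒ keep positive
Point 4:
  φ: 14′ + 12.1″ = 14.20167′; 66 + 14.20167/60 = 66.2366944
  S ⇒ negate
  Longitude: 105 + 31/60 + 14.1/3600 = 105.5205833
  W ⇒ negate

1. 63.438056, 121.841111
2. -0.653750, 146.877778
3. -57.003889, 15.164167
4. -66.236694, -105.520583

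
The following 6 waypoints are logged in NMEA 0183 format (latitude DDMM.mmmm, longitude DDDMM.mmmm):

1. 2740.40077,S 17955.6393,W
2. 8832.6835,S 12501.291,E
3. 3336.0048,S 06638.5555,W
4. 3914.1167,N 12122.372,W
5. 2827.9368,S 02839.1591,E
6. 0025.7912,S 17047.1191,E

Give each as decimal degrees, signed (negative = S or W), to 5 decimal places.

Point 1:
  Latitude: degrees = first 2 digits = 27, minutes = 40.40077; 27 + 40.40077/60 = 27.673346
  S ⇒ negate
  Longitude: degrees = first 3 digits = 179, minutes = 55.6393; 179 + 55.6393/60 = 179.927322
  W ⇒ negate
Point 2:
  φ: degrees = first 2 digits = 88, minutes = 32.6835; 88 + 32.6835/60 = 88.544725
  hemisphere S, so the sign is −
  λ: split at 3 digits → 125° and 1.291′; 125 + 1.291/60 = 125.021517
  E → positive
Point 3:
  Latitude: split at 2 digits → 33° and 36.0048′; 33 + 36.0048/60 = 33.600080
  S ⇒ negate
  λ: split at 3 digits → 066° and 38.5555′; 66 + 38.5555/60 = 66.642592
  hemisphere W, so the sign is −
Point 4:
  Lat: degrees = first 2 digits = 39, minutes = 14.1167; 39 + 14.1167/60 = 39.235278
  N ⇒ keep positive
  λ: split at 3 digits → 121° and 22.372′; 121 + 22.372/60 = 121.372867
  W → negative
Point 5:
  Latitude: degrees = first 2 digits = 28, minutes = 27.9368; 28 + 27.9368/60 = 28.465613
  hemisphere S, so the sign is −
  λ: degrees = first 3 digits = 28, minutes = 39.1591; 28 + 39.1591/60 = 28.652652
  E → positive
Point 6:
  φ: split at 2 digits → 00° and 25.7912′; 0 + 25.7912/60 = 0.429853
  hemisphere S, so the sign is −
  λ: degrees = first 3 digits = 170, minutes = 47.1191; 170 + 47.1191/60 = 170.785318
  E → positive

1. -27.67335, -179.92732
2. -88.54473, 125.02152
3. -33.60008, -66.64259
4. 39.23528, -121.37287
5. -28.46561, 28.65265
6. -0.42985, 170.78532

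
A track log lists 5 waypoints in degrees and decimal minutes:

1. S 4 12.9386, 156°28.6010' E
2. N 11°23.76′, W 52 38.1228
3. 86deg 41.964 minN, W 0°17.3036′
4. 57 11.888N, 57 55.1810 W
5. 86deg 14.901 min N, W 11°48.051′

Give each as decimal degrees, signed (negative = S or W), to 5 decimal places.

1. -4.21564, 156.47668
2. 11.39600, -52.63538
3. 86.69940, -0.28839
4. 57.19813, -57.91968
5. 86.24835, -11.80085

Point 1:
  φ: 4 + 12.9386/60 = 4.215643
  S ⇒ negate
  λ: 156 + 28.601/60 = 156.476683
  E → positive
Point 2:
  φ: 23.76′ = 0.396000°; total 11.396000
  N → positive
  λ: 38.1228′ = 0.635380°; total 52.635380
  W ⇒ negate
Point 3:
  φ: 41.964′ = 0.699400°; total 86.699400
  N ⇒ keep positive
  Lon: 0 + 17.3036/60 = 0.288393
  hemisphere W, so the sign is −
Point 4:
  Latitude: 11.888′ = 0.198133°; total 57.198133
  N → positive
  Longitude: 55.181′ = 0.919683°; total 57.919683
  hemisphere W, so the sign is −
Point 5:
  Latitude: 14.901′ = 0.248350°; total 86.248350
  N ⇒ keep positive
  λ: 11 + 48.051/60 = 11.800850
  hemisphere W, so the sign is −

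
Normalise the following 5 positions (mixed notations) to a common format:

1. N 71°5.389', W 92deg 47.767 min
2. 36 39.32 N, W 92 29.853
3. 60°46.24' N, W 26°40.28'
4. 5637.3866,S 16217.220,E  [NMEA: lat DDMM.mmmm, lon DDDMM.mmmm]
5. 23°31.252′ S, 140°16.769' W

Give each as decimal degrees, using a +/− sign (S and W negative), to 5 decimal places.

Point 1:
  Lat: 71 + 5.389/60 = 71.089817
  N ⇒ keep positive
  Longitude: 47.767′ = 0.796117°; total 92.796117
  hemisphere W, so the sign is −
Point 2:
  φ: 36 + 39.32/60 = 36.655333
  N → positive
  Longitude: 29.853′ = 0.497550°; total 92.497550
  W ⇒ negate
Point 3:
  φ: 60 + 46.24/60 = 60.770667
  N → positive
  Longitude: 40.28′ = 0.671333°; total 26.671333
  W → negative
Point 4:
  φ: split at 2 digits → 56° and 37.3866′; 56 + 37.3866/60 = 56.623110
  S → negative
  Longitude: split at 3 digits → 162° and 17.22′; 162 + 17.22/60 = 162.287000
  E ⇒ keep positive
Point 5:
  φ: 23 + 31.252/60 = 23.520867
  S ⇒ negate
  Longitude: 16.769′ = 0.279483°; total 140.279483
  W → negative

1. 71.08982, -92.79612
2. 36.65533, -92.49755
3. 60.77067, -26.67133
4. -56.62311, 162.28700
5. -23.52087, -140.27948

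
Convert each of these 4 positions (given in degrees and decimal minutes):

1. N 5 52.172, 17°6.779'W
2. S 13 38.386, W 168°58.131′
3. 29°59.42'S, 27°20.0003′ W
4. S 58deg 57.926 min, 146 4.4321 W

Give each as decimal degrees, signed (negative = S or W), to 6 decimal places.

1. 5.869533, -17.112983
2. -13.639767, -168.968850
3. -29.990333, -27.333338
4. -58.965433, -146.073868

Point 1:
  Latitude: 52.172′ = 0.869533°; total 5.8695333
  N → positive
  λ: 17 + 6.779/60 = 17.1129833
  W ⇒ negate
Point 2:
  Lat: 38.386′ = 0.639767°; total 13.6397667
  S ⇒ negate
  λ: 168 + 58.131/60 = 168.9688500
  hemisphere W, so the sign is −
Point 3:
  φ: 29 + 59.42/60 = 29.9903333
  S ⇒ negate
  λ: 20.0003′ = 0.333338°; total 27.3333383
  W ⇒ negate
Point 4:
  φ: 57.926′ = 0.965433°; total 58.9654333
  S → negative
  Lon: 4.4321′ = 0.073868°; total 146.0738683
  W ⇒ negate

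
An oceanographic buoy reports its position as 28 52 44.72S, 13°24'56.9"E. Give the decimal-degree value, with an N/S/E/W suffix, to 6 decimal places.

28.879089° S, 13.415806° E

Lat: 28 + 52/60 + 44.72/3600 = 28.8790889
Lon: 24′ + 56.9″ = 24.94833′; 13 + 24.94833/60 = 13.4158056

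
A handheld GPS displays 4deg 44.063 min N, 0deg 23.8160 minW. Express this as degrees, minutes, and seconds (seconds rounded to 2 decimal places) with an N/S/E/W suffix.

φ: fractional minutes 0.06300 × 60 = 3.7800″
λ: 23.81600′ → 23′ and 0.81600 × 60 = 48.9600″

4°44′3.78″ N, 0°23′48.96″ W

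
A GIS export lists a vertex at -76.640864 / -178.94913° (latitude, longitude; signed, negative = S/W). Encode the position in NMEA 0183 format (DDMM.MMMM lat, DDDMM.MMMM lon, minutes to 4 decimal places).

7638.4518,S / 17856.9478,W

Latitude is negative → S; |value| = 76.640864
Latitude: minutes = (76.640864 − 76) × 60 = 38.451840
Longitude is negative → W; |value| = 178.949130
λ: fractional part 0.949130 → 56.947800 minutes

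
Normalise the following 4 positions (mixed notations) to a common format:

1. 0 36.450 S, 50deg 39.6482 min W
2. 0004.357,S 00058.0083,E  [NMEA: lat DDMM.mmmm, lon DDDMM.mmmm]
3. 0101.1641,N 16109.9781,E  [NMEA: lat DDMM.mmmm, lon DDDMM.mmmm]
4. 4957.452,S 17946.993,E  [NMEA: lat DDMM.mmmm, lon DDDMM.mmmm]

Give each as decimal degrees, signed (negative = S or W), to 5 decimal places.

Point 1:
  Lat: 0 + 36.45/60 = 0.607500
  hemisphere S, so the sign is −
  λ: 39.6482′ = 0.660803°; total 50.660803
  hemisphere W, so the sign is −
Point 2:
  Lat: split at 2 digits → 00° and 4.357′; 0 + 4.357/60 = 0.072617
  hemisphere S, so the sign is −
  Longitude: split at 3 digits → 000° and 58.0083′; 0 + 58.0083/60 = 0.966805
  E → positive
Point 3:
  φ: split at 2 digits → 01° and 1.1641′; 1 + 1.1641/60 = 1.019402
  N → positive
  Longitude: degrees = first 3 digits = 161, minutes = 9.9781; 161 + 9.9781/60 = 161.166302
  E ⇒ keep positive
Point 4:
  φ: degrees = first 2 digits = 49, minutes = 57.452; 49 + 57.452/60 = 49.957533
  S → negative
  Longitude: split at 3 digits → 179° and 46.993′; 179 + 46.993/60 = 179.783217
  E ⇒ keep positive

1. -0.60750, -50.66080
2. -0.07262, 0.96681
3. 1.01940, 161.16630
4. -49.95753, 179.78322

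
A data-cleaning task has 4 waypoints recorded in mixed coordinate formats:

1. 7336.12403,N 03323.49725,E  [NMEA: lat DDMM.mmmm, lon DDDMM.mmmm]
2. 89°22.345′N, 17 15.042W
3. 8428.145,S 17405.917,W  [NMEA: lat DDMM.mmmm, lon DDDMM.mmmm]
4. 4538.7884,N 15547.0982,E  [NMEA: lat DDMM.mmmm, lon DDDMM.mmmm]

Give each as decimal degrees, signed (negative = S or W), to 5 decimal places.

Point 1:
  Latitude: degrees = first 2 digits = 73, minutes = 36.12403; 73 + 36.12403/60 = 73.602067
  N → positive
  Longitude: degrees = first 3 digits = 33, minutes = 23.49725; 33 + 23.49725/60 = 33.391621
  E → positive
Point 2:
  φ: 22.345′ = 0.372417°; total 89.372417
  N ⇒ keep positive
  λ: 17 + 15.042/60 = 17.250700
  hemisphere W, so the sign is −
Point 3:
  Latitude: split at 2 digits → 84° and 28.145′; 84 + 28.145/60 = 84.469083
  S ⇒ negate
  Longitude: degrees = first 3 digits = 174, minutes = 5.917; 174 + 5.917/60 = 174.098617
  hemisphere W, so the sign is −
Point 4:
  Latitude: split at 2 digits → 45° and 38.7884′; 45 + 38.7884/60 = 45.646473
  N ⇒ keep positive
  λ: degrees = first 3 digits = 155, minutes = 47.0982; 155 + 47.0982/60 = 155.784970
  E → positive

1. 73.60207, 33.39162
2. 89.37242, -17.25070
3. -84.46908, -174.09862
4. 45.64647, 155.78497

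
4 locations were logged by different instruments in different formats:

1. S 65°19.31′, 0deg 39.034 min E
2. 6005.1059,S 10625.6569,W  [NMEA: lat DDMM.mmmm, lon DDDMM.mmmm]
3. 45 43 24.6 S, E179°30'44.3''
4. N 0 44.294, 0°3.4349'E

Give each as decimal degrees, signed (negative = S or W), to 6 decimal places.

1. -65.321833, 0.650567
2. -60.085098, -106.427615
3. -45.723500, 179.512306
4. 0.738233, 0.057248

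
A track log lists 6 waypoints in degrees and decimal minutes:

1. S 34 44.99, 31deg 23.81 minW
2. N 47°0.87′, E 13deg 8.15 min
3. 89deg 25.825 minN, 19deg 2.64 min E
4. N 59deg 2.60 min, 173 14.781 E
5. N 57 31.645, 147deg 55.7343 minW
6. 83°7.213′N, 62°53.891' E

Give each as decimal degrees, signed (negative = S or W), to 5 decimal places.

Point 1:
  Latitude: 44.99′ = 0.749833°; total 34.749833
  hemisphere S, so the sign is −
  Longitude: 23.81′ = 0.396833°; total 31.396833
  W ⇒ negate
Point 2:
  Latitude: 47 + 0.87/60 = 47.014500
  N ⇒ keep positive
  λ: 8.15′ = 0.135833°; total 13.135833
  E ⇒ keep positive
Point 3:
  φ: 89 + 25.825/60 = 89.430417
  N ⇒ keep positive
  Longitude: 19 + 2.64/60 = 19.044000
  E ⇒ keep positive
Point 4:
  Lat: 2.6′ = 0.043333°; total 59.043333
  N → positive
  Lon: 173 + 14.781/60 = 173.246350
  E ⇒ keep positive
Point 5:
  φ: 57 + 31.645/60 = 57.527417
  N ⇒ keep positive
  λ: 147 + 55.7343/60 = 147.928905
  W ⇒ negate
Point 6:
  φ: 7.213′ = 0.120217°; total 83.120217
  N → positive
  Longitude: 53.891′ = 0.898183°; total 62.898183
  E → positive

1. -34.74983, -31.39683
2. 47.01450, 13.13583
3. 89.43042, 19.04400
4. 59.04333, 173.24635
5. 57.52742, -147.92891
6. 83.12022, 62.89818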